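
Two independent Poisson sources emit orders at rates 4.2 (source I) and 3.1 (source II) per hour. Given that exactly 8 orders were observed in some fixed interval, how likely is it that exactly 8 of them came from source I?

0.0120

Given the total, each event is independently from source I with probability p = λ_I/(λ_I+λ_II) = 4.2/7.3 ≈ 0.5753.
So K ~ Binomial(8, 4.2/7.3): P(K = 8) = C(8,8) · (4.2/7.3)^8 · (3.1/7.3)^0 ≈ 0.0120.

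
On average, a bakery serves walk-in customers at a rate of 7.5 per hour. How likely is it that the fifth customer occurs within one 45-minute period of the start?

Over the interval, μ = 7.5 × 0.75 = 5.625 (a 45-minute period = 0.75 hours).
The fifth arrival falls in the interval iff at least 5 events occur there: P(S_5 ≤ t) = P(N ≥ 5) = 1 − P(N ≤ 4) ≈ 0.6616.

0.6616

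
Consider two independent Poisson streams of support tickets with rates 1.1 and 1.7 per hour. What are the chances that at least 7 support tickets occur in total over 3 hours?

0.7330

Independent Poisson processes superpose: combined rate λ = 1.1 + 1.7 = 2.8 per hour.
Over the interval, μ = 2.8 × 3 = 8.4 (3 hours).
P(N ≥ 7) = 1 − P(N ≤ 6) ≈ 0.7330.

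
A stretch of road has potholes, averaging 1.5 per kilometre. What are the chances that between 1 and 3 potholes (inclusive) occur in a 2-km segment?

0.5974

Over the interval, μ = 1.5 × 2 = 3 (a 2-km segment = 2 kilometres).
P(1 ≤ N ≤ 3) = Σ_{j=1}^{3} e^(−3) · 3^j/j! ≈ 0.5974.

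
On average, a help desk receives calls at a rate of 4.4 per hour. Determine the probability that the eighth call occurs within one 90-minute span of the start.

Over the interval, μ = 4.4 × 1.5 = 6.6 (a 90-minute span = 1.5 hours).
The eighth arrival falls in the interval iff at least 8 events occur there: P(S_8 ≤ t) = P(N ≥ 8) = 1 − P(N ≤ 7) ≈ 0.3419.

0.3419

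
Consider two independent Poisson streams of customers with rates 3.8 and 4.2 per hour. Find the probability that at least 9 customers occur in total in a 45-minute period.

0.1528

Independent Poisson processes superpose: combined rate λ = 3.8 + 4.2 = 8 per hour.
Over the interval, μ = 8 × 0.75 = 6 (a 45-minute period = 0.75 hours).
P(N ≥ 9) = 1 − P(N ≤ 8) ≈ 0.1528.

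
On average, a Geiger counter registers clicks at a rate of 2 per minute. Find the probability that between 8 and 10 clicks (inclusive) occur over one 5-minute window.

Over the interval, μ = 2 × 5 = 10 (a 5-minute window = 5 minutes).
P(8 ≤ N ≤ 10) = Σ_{j=8}^{10} e^(−10) · 10^j/j! ≈ 0.3628.

0.3628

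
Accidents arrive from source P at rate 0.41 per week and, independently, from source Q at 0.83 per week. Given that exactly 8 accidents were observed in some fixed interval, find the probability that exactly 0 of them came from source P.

Given the total, each event is independently from source P with probability p = λ_P/(λ_P+λ_Q) = 0.41/1.24 ≈ 0.3306.
So K ~ Binomial(8, 0.41/1.24): P(K = 0) = C(8,0) · (0.41/1.24)^0 · (0.83/1.24)^8 ≈ 0.0403.

0.0403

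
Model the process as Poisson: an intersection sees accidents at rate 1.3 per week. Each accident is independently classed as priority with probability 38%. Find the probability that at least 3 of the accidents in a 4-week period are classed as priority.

Thinning: the accidents that are classed as priority themselves form a Poisson process with rate 0.38 × 1.3 = 0.494 per week.
Over the interval, μ = 0.494 × 4 = 1.976 (a 4-week period = 4 weeks).
P(N ≥ 3) = 1 − P(N ≤ 2) ≈ 0.3168.

0.3168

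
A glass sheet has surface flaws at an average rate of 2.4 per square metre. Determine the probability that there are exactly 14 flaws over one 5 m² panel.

0.0905

Over the interval, μ = 2.4 × 5 = 12 (a 5 m² panel = 5 square metres).
P(N = 14) = e^(−μ) μ^14/14! = e^(−12) · 12^14/87178291200 ≈ 0.0905.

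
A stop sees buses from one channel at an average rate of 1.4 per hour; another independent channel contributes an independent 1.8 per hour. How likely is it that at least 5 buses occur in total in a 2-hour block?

Independent Poisson processes superpose: combined rate λ = 1.4 + 1.8 = 3.2 per hour.
Over the interval, μ = 3.2 × 2 = 6.4 (a 2-hour block = 2 hours).
P(N ≥ 5) = 1 − P(N ≤ 4) ≈ 0.7649.

0.7649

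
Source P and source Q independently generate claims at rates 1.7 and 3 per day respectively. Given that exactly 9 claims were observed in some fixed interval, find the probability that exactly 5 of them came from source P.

Given the total, each event is independently from source P with probability p = λ_P/(λ_P+λ_Q) = 1.7/4.7 ≈ 0.3617.
So K ~ Binomial(9, 1.7/4.7): P(K = 5) = C(9,5) · (1.7/4.7)^5 · (3/4.7)^4 ≈ 0.1295.

0.1295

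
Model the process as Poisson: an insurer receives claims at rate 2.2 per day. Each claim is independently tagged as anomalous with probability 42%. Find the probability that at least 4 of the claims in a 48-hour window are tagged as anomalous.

0.1165

Thinning: the claims that are tagged as anomalous themselves form a Poisson process with rate 0.42 × 2.2 = 0.924 per day.
Over the interval, μ = 0.924 × 2 = 1.848 (a 48-hour window = 2 days).
P(N ≥ 4) = 1 − P(N ≤ 3) ≈ 0.1165.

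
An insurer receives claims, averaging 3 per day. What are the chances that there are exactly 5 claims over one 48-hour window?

Over the interval, μ = 3 × 2 = 6 (a 48-hour window = 2 days).
P(N = 5) = e^(−μ) μ^5/5! = e^(−6) · 6^5/120 ≈ 0.1606.

0.1606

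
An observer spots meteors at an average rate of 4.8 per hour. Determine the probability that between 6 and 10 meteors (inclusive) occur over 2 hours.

0.5491

Over the interval, μ = 4.8 × 2 = 9.6 (2 hours).
P(6 ≤ N ≤ 10) = Σ_{j=6}^{10} e^(−9.6) · 9.6^j/j! ≈ 0.5491.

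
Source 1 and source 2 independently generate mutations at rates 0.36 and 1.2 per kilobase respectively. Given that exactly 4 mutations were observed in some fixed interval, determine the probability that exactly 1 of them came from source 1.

Given the total, each event is independently from source 1 with probability p = λ_1/(λ_1+λ_2) = 0.36/1.56 ≈ 0.2308.
So K ~ Binomial(4, 0.36/1.56): P(K = 1) = C(4,1) · (0.36/1.56)^1 · (1.2/1.56)^3 ≈ 0.4202.

0.4202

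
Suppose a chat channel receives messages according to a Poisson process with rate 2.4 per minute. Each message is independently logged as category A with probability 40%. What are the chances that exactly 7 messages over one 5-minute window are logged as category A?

Thinning: the messages that are logged as category A themselves form a Poisson process with rate 0.4 × 2.4 = 0.96 per minute.
Over the interval, μ = 0.96 × 5 = 4.8 (a 5-minute window = 5 minutes).
P(N = 7) = e^(−4.8) · 4.8^7/7! ≈ 0.0959.

0.0959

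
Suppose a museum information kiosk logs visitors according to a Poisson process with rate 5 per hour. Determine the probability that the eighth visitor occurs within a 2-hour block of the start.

Over the interval, μ = 5 × 2 = 10 (a 2-hour block = 2 hours).
The eighth arrival falls in the interval iff at least 8 events occur there: P(S_8 ≤ t) = P(N ≥ 8) = 1 − P(N ≤ 7) ≈ 0.7798.

0.7798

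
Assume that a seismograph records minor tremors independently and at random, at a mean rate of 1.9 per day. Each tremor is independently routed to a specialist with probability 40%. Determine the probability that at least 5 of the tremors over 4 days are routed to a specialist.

Thinning: the tremors that are routed to a specialist themselves form a Poisson process with rate 0.4 × 1.9 = 0.76 per day.
Over the interval, μ = 0.76 × 4 = 3.04 (4 days).
P(N ≥ 5) = 1 − P(N ≤ 4) ≈ 0.1915.

0.1915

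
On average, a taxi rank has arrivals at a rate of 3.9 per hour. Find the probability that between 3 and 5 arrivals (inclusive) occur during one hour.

With mean μ = 3.9 per hour,
P(3 ≤ N ≤ 5) = Σ_{j=3}^{5} e^(−3.9) · 3.9^j/j! ≈ 0.5474.

0.5474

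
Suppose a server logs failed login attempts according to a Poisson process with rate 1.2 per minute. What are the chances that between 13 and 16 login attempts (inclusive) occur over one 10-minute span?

0.3227

Over the interval, μ = 1.2 × 10 = 12 (a 10-minute span = 10 minutes).
P(13 ≤ N ≤ 16) = Σ_{j=13}^{16} e^(−12) · 12^j/j! ≈ 0.3227.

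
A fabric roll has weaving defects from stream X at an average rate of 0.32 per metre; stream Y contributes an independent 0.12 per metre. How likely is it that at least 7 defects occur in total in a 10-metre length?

0.1564

Independent Poisson processes superpose: combined rate λ = 0.32 + 0.12 = 0.44 per metre.
Over the interval, μ = 0.44 × 10 = 4.4 (a 10-metre length = 10 metres).
P(N ≥ 7) = 1 − P(N ≤ 6) ≈ 0.1564.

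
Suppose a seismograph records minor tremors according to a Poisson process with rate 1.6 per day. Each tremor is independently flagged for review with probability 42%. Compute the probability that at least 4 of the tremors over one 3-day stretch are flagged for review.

0.1458

Thinning: the tremors that are flagged for review themselves form a Poisson process with rate 0.42 × 1.6 = 0.672 per day.
Over the interval, μ = 0.672 × 3 = 2.016 (a 3-day stretch = 3 days).
P(N ≥ 4) = 1 − P(N ≤ 3) ≈ 0.1458.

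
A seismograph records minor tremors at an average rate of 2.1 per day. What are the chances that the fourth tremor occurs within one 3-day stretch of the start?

Over the interval, μ = 2.1 × 3 = 6.3 (a 3-day stretch = 3 days).
The fourth arrival falls in the interval iff at least 4 events occur there: P(S_4 ≤ t) = P(N ≥ 4) = 1 − P(N ≤ 3) ≈ 0.8736.

0.8736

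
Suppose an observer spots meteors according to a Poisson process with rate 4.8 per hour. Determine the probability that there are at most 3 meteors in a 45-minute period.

Over the interval, μ = 4.8 × 0.75 = 3.6 (a 45-minute period = 0.75 hours).
P(N ≤ 3) = Σ_{j=0}^{3} e^(−μ) μ^j/j! ≈ 0.5152.

0.5152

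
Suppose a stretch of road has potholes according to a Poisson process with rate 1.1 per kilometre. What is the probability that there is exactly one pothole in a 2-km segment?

Over the interval, μ = 1.1 × 2 = 2.2 (a 2-km segment = 2 kilometres).
P(N = 1) = e^(−μ) μ^1/1! = e^(−2.2) · 2.2^1/1 ≈ 0.2438.

0.2438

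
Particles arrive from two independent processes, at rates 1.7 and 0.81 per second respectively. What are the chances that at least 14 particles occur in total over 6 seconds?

0.6425

Independent Poisson processes superpose: combined rate λ = 1.7 + 0.81 = 2.51 per second.
Over the interval, μ = 2.51 × 6 = 15.06 (6 seconds).
P(N ≥ 14) = 1 − P(N ≤ 13) ≈ 0.6425.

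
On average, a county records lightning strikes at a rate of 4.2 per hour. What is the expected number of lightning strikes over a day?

E[N] = λt = 4.2 × 24 = 100.8 (a day = 24 hours).

100.8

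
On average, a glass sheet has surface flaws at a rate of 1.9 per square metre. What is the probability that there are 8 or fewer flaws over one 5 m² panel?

0.3918

Over the interval, μ = 1.9 × 5 = 9.5 (a 5 m² panel = 5 square metres).
P(N ≤ 8) = Σ_{j=0}^{8} e^(−μ) μ^j/j! ≈ 0.3918.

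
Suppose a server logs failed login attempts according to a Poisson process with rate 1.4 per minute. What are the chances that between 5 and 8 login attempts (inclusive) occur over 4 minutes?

Over the interval, μ = 1.4 × 4 = 5.6 (4 minutes).
P(5 ≤ N ≤ 8) = Σ_{j=5}^{8} e^(−5.6) · 5.6^j/j! ≈ 0.5435.

0.5435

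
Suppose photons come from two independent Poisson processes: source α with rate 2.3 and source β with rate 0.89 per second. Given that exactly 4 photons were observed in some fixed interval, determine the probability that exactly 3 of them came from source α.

Given the total, each event is independently from source α with probability p = λ_α/(λ_α+λ_β) = 2.3/3.19 ≈ 0.7210.
So K ~ Binomial(4, 2.3/3.19): P(K = 3) = C(4,3) · (2.3/3.19)^3 · (0.89/3.19)^1 ≈ 0.4183.

0.4183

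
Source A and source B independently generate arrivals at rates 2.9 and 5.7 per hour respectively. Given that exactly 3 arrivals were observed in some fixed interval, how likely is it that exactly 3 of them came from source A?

Given the total, each event is independently from source A with probability p = λ_A/(λ_A+λ_B) = 2.9/8.6 ≈ 0.3372.
So K ~ Binomial(3, 2.9/8.6): P(K = 3) = C(3,3) · (2.9/8.6)^3 · (5.7/8.6)^0 ≈ 0.0383.

0.0383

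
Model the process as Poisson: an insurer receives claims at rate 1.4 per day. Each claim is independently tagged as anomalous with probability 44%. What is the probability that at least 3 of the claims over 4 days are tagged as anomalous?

0.4469

Thinning: the claims that are tagged as anomalous themselves form a Poisson process with rate 0.44 × 1.4 = 0.616 per day.
Over the interval, μ = 0.616 × 4 = 2.464 (4 days).
P(N ≥ 3) = 1 − P(N ≤ 2) ≈ 0.4469.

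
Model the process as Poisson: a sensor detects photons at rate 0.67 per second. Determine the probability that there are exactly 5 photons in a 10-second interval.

Over the interval, μ = 0.67 × 10 = 6.7 (a 10-second interval = 10 seconds).
P(N = 5) = e^(−μ) μ^5/5! = e^(−6.7) · 6.7^5/120 ≈ 0.1385.

0.1385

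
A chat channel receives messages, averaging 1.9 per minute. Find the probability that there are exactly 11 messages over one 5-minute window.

Over the interval, μ = 1.9 × 5 = 9.5 (a 5-minute window = 5 minutes).
P(N = 11) = e^(−μ) μ^11/11! = e^(−9.5) · 9.5^11/39916800 ≈ 0.1067.

0.1067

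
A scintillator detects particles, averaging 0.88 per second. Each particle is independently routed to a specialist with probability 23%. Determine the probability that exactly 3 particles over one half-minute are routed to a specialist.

Thinning: the particles that are routed to a specialist themselves form a Poisson process with rate 0.23 × 0.88 = 0.2024 per second.
Over the interval, μ = 0.2024 × 30 = 6.072 (a half-minute = 30 seconds).
P(N = 3) = e^(−6.072) · 6.072^3/3! ≈ 0.0861.

0.0861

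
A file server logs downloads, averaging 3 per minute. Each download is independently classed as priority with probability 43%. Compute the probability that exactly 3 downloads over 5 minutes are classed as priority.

Thinning: the downloads that are classed as priority themselves form a Poisson process with rate 0.43 × 3 = 1.29 per minute.
Over the interval, μ = 1.29 × 5 = 6.45 (5 minutes).
P(N = 3) = e^(−6.45) · 6.45^3/3! ≈ 0.0707.

0.0707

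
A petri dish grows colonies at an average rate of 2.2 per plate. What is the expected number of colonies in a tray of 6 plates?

E[N] = λt = 2.2 × 6 = 13.2 (a tray of 6 plates = 6 plates).

13.2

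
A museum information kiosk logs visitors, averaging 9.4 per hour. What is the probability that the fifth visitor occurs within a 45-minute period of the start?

Over the interval, μ = 9.4 × 0.75 = 7.05 (a 45-minute period = 0.75 hours).
The fifth arrival falls in the interval iff at least 5 events occur there: P(S_5 ≤ t) = P(N ≥ 5) = 1 − P(N ≤ 4) ≈ 0.8315.

0.8315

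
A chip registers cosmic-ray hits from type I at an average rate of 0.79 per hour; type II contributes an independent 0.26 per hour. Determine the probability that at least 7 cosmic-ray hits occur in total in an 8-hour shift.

0.7330

Independent Poisson processes superpose: combined rate λ = 0.79 + 0.26 = 1.05 per hour.
Over the interval, μ = 1.05 × 8 = 8.4 (an 8-hour shift = 8 hours).
P(N ≥ 7) = 1 − P(N ≤ 6) ≈ 0.7330.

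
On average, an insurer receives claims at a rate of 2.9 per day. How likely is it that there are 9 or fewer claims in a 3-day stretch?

0.6269

Over the interval, μ = 2.9 × 3 = 8.7 (a 3-day stretch = 3 days).
P(N ≤ 9) = Σ_{j=0}^{9} e^(−μ) μ^j/j! ≈ 0.6269.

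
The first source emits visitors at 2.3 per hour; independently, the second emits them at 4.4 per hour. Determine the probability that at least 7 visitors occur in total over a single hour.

0.5047

Independent Poisson processes superpose: combined rate λ = 2.3 + 4.4 = 6.7 per hour.
So μ = 6.7.
P(N ≥ 7) = 1 − P(N ≤ 6) ≈ 0.5047.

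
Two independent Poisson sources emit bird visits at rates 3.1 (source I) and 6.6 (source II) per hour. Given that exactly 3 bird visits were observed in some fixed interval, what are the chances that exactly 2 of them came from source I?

Given the total, each event is independently from source I with probability p = λ_I/(λ_I+λ_II) = 3.1/9.7 ≈ 0.3196.
So K ~ Binomial(3, 3.1/9.7): P(K = 2) = C(3,2) · (3.1/9.7)^2 · (6.6/9.7)^1 ≈ 0.2085.

0.2085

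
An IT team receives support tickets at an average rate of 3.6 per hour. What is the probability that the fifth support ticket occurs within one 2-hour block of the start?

0.8445

Over the interval, μ = 3.6 × 2 = 7.2 (a 2-hour block = 2 hours).
The fifth arrival falls in the interval iff at least 5 events occur there: P(S_5 ≤ t) = P(N ≥ 5) = 1 − P(N ≤ 4) ≈ 0.8445.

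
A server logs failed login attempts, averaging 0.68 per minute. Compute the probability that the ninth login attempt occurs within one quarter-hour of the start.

0.6892

Over the interval, μ = 0.68 × 15 = 10.2 (a quarter-hour = 15 minutes).
The ninth arrival falls in the interval iff at least 9 events occur there: P(S_9 ≤ t) = P(N ≥ 9) = 1 − P(N ≤ 8) ≈ 0.6892.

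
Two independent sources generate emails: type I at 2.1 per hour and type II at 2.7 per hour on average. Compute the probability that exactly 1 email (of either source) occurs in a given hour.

Independent Poisson processes superpose: combined rate λ = 2.1 + 2.7 = 4.8 per hour.
So μ = 4.8.
P(N = 1) = e^(−4.8) · 4.8^1/1! ≈ 0.0395.

0.0395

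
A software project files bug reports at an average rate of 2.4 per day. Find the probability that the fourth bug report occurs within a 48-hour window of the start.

Over the interval, μ = 2.4 × 2 = 4.8 (a 48-hour window = 2 days).
The fourth arrival falls in the interval iff at least 4 events occur there: P(S_4 ≤ t) = P(N ≥ 4) = 1 − P(N ≤ 3) ≈ 0.7058.

0.7058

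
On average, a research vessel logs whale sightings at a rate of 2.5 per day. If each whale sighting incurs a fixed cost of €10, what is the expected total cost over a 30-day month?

E[N] = 2.5 × 30 = 75 (a 30-day month = 30 days); E[cost] = 75 × €10 = €750.

€750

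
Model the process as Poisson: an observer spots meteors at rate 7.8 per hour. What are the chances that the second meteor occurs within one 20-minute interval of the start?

0.7326

Over the interval, μ = 7.8 × 1/3 = 2.6 (a 20-minute interval = 1/3 hours).
The second arrival falls in the interval iff at least 2 events occur there: P(S_2 ≤ t) = P(N ≥ 2) = 1 − P(N ≤ 1) ≈ 0.7326.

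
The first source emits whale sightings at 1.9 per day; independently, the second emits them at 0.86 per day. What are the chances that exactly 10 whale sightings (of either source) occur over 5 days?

Independent Poisson processes superpose: combined rate λ = 1.9 + 0.86 = 2.76 per day.
Over the interval, μ = 2.76 × 5 = 13.8 (5 days).
P(N = 10) = e^(−13.8) · 13.8^10/10! ≈ 0.0701.

0.0701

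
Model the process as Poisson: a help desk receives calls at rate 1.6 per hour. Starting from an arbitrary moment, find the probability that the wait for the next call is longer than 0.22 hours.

0.7033

The wait for the next event is exponential with rate λ = 1.6 per hour.
P(T > 0.22) = e^(−λt) = e^(−1.6 × 0.22) = e^(−0.352) ≈ 0.7033.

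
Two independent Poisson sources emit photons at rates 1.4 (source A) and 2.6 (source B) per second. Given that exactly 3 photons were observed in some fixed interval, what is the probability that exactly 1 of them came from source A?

Given the total, each event is independently from source A with probability p = λ_A/(λ_A+λ_B) = 1.4/4 = 0.3500.
So K ~ Binomial(3, 1.4/4): P(K = 1) = C(3,1) · (1.4/4)^1 · (2.6/4)^2 ≈ 0.4436.

0.4436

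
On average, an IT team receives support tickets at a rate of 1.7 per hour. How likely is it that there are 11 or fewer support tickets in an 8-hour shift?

Over the interval, μ = 1.7 × 8 = 13.6 (an 8-hour shift = 8 hours).
P(N ≤ 11) = Σ_{j=0}^{11} e^(−μ) μ^j/j! ≈ 0.2952.

0.2952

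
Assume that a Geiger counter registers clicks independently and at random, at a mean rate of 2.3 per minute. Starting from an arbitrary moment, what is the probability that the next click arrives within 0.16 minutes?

0.3079

Inter-arrival times are exponential with rate λ = 2.3 per minute.
P(T ≤ 0.16) = 1 − e^(−λt) = 1 − e^(−2.3 × 0.16) = 1 − e^(−0.368) ≈ 0.3079.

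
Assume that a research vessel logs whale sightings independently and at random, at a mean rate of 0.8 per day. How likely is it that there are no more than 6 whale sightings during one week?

Over the interval, μ = 0.8 × 7 = 5.6 (a week = 7 days).
P(N ≤ 6) = Σ_{j=0}^{6} e^(−μ) μ^j/j! ≈ 0.6703.

0.6703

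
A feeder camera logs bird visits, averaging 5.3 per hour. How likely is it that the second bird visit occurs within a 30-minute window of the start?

0.7421

Over the interval, μ = 5.3 × 0.5 = 2.65 (a 30-minute window = 0.5 hours).
The second arrival falls in the interval iff at least 2 events occur there: P(S_2 ≤ t) = P(N ≥ 2) = 1 − P(N ≤ 1) ≈ 0.7421.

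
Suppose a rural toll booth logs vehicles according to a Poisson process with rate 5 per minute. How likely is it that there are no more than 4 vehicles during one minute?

With mean μ = 5 per minute,
P(N ≤ 4) = Σ_{j=0}^{4} e^(−μ) μ^j/j! ≈ 0.4405.

0.4405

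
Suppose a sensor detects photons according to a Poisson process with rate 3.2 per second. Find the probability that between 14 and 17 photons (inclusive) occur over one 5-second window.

Over the interval, μ = 3.2 × 5 = 16 (a 5-second window = 5 seconds).
P(14 ≤ N ≤ 17) = Σ_{j=14}^{17} e^(−16) · 16^j/j! ≈ 0.3848.

0.3848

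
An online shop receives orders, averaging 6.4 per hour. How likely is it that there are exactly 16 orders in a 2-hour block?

Over the interval, μ = 6.4 × 2 = 12.8 (a 2-hour block = 2 hours).
P(N = 16) = e^(−μ) μ^16/16! = e^(−12.8) · 12.8^16/20922789888000 ≈ 0.0685.

0.0685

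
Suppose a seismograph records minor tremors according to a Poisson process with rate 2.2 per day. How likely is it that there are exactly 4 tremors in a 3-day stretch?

Over the interval, μ = 2.2 × 3 = 6.6 (a 3-day stretch = 3 days).
P(N = 4) = e^(−μ) μ^4/4! = e^(−6.6) · 6.6^4/24 ≈ 0.1076.

0.1076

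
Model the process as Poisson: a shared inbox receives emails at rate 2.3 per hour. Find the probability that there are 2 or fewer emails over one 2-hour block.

0.1626

Over the interval, μ = 2.3 × 2 = 4.6 (a 2-hour block = 2 hours).
P(N ≤ 2) = Σ_{j=0}^{2} e^(−μ) μ^j/j! ≈ 0.1626.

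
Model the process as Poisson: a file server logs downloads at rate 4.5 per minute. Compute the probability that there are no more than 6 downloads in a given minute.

0.8311

With mean μ = 4.5 per minute,
P(N ≤ 6) = Σ_{j=0}^{6} e^(−μ) μ^j/j! ≈ 0.8311.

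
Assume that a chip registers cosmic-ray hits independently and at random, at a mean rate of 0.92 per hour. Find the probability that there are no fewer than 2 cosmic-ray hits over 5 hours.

0.9437

Over the interval, μ = 0.92 × 5 = 4.6 (5 hours).
P(N ≥ 2) = 1 − P(N ≤ 1) = 1 − Σ_{j=0}^{1} e^(−μ) μ^j/j! ≈ 0.9437.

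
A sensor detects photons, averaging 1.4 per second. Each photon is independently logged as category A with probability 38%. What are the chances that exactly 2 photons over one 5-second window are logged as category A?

Thinning: the photons that are logged as category A themselves form a Poisson process with rate 0.38 × 1.4 = 0.532 per second.
Over the interval, μ = 0.532 × 5 = 2.66 (a 5-second window = 5 seconds).
P(N = 2) = e^(−2.66) · 2.66^2/2! ≈ 0.2475.

0.2475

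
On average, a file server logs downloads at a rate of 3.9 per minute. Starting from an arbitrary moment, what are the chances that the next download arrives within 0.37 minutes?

Inter-arrival times are exponential with rate λ = 3.9 per minute.
P(T ≤ 0.37) = 1 − e^(−λt) = 1 − e^(−3.9 × 0.37) = 1 − e^(−1.443) ≈ 0.7638.

0.7638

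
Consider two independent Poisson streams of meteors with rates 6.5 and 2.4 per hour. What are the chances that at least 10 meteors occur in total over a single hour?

Independent Poisson processes superpose: combined rate λ = 6.5 + 2.4 = 8.9 per hour.
So μ = 8.9.
P(N ≥ 10) = 1 − P(N ≤ 9) ≈ 0.3994.

0.3994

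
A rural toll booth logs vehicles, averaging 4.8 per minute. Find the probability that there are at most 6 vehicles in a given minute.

With mean μ = 4.8 per minute,
P(N ≤ 6) = Σ_{j=0}^{6} e^(−μ) μ^j/j! ≈ 0.7908.

0.7908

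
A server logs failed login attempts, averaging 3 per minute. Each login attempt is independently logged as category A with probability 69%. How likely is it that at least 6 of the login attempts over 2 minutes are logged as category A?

0.2371

Thinning: the login attempts that are logged as category A themselves form a Poisson process with rate 0.69 × 3 = 2.07 per minute.
Over the interval, μ = 2.07 × 2 = 4.14 (2 minutes).
P(N ≥ 6) = 1 − P(N ≤ 5) ≈ 0.2371.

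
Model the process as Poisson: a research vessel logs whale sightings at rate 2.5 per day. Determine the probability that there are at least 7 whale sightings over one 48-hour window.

0.2378

Over the interval, μ = 2.5 × 2 = 5 (a 48-hour window = 2 days).
P(N ≥ 7) = 1 − P(N ≤ 6) = 1 − Σ_{j=0}^{6} e^(−μ) μ^j/j! ≈ 0.2378.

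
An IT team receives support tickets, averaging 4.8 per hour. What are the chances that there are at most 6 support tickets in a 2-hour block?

0.1574

Over the interval, μ = 4.8 × 2 = 9.6 (a 2-hour block = 2 hours).
P(N ≤ 6) = Σ_{j=0}^{6} e^(−μ) μ^j/j! ≈ 0.1574.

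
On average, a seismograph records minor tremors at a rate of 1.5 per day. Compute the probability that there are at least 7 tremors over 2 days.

0.0335

Over the interval, μ = 1.5 × 2 = 3 (2 days).
P(N ≥ 7) = 1 − P(N ≤ 6) = 1 − Σ_{j=0}^{6} e^(−μ) μ^j/j! ≈ 0.0335.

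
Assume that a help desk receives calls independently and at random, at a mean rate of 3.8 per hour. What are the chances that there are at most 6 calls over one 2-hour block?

Over the interval, μ = 3.8 × 2 = 7.6 (a 2-hour block = 2 hours).
P(N ≤ 6) = Σ_{j=0}^{6} e^(−μ) μ^j/j! ≈ 0.3646.

0.3646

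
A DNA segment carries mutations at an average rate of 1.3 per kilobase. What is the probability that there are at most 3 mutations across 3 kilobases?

Over the interval, μ = 1.3 × 3 = 3.9 (3 kilobases).
P(N ≤ 3) = Σ_{j=0}^{3} e^(−μ) μ^j/j! ≈ 0.4532.

0.4532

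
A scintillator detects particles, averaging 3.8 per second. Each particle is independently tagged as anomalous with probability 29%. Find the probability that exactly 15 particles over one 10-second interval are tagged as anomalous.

0.0537

Thinning: the particles that are tagged as anomalous themselves form a Poisson process with rate 0.29 × 3.8 = 1.102 per second.
Over the interval, μ = 1.102 × 10 = 11.02 (a 10-second interval = 10 seconds).
P(N = 15) = e^(−11.02) · 11.02^15/15! ≈ 0.0537.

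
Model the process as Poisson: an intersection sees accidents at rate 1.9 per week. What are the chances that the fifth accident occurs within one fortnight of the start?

Over the interval, μ = 1.9 × 2 = 3.8 (a fortnight = 2 weeks).
The fifth arrival falls in the interval iff at least 5 events occur there: P(S_5 ≤ t) = P(N ≥ 5) = 1 − P(N ≤ 4) ≈ 0.3322.

0.3322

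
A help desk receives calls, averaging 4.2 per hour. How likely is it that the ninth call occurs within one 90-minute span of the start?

0.1852

Over the interval, μ = 4.2 × 1.5 = 6.3 (a 90-minute span = 1.5 hours).
The ninth arrival falls in the interval iff at least 9 events occur there: P(S_9 ≤ t) = P(N ≥ 9) = 1 − P(N ≤ 8) ≈ 0.1852.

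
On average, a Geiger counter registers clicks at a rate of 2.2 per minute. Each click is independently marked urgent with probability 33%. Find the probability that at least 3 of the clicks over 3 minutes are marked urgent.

Thinning: the clicks that are marked urgent themselves form a Poisson process with rate 0.33 × 2.2 = 0.726 per minute.
Over the interval, μ = 0.726 × 3 = 2.178 (3 minutes).
P(N ≥ 3) = 1 − P(N ≤ 2) ≈ 0.3714.

0.3714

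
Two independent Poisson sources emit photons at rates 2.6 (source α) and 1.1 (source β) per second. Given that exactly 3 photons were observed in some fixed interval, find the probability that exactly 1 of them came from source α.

0.1863

Given the total, each event is independently from source α with probability p = λ_α/(λ_α+λ_β) = 2.6/3.7 ≈ 0.7027.
So K ~ Binomial(3, 2.6/3.7): P(K = 1) = C(3,1) · (2.6/3.7)^1 · (1.1/3.7)^2 ≈ 0.1863.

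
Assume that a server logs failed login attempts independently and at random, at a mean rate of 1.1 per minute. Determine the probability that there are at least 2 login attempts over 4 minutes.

0.9337

Over the interval, μ = 1.1 × 4 = 4.4 (4 minutes).
P(N ≥ 2) = 1 − P(N ≤ 1) = 1 − Σ_{j=0}^{1} e^(−μ) μ^j/j! ≈ 0.9337.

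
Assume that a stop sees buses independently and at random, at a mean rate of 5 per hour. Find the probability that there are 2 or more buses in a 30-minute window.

0.7127

Over the interval, μ = 5 × 0.5 = 2.5 (a 30-minute window = 0.5 hours).
P(N ≥ 2) = 1 − P(N ≤ 1) = 1 − Σ_{j=0}^{1} e^(−μ) μ^j/j! ≈ 0.7127.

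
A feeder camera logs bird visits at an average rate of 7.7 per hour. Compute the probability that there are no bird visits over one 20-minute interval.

Over the interval, μ = 7.7 × 1/3 ≈ 2.56667 (a 20-minute interval = 1/3 hours).
P(N = 0) = e^(−μ) μ^0/0! = e^(−2.56667) · 2.56667^0/1 ≈ 0.0768.

0.0768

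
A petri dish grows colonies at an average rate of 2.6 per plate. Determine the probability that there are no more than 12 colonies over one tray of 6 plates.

Over the interval, μ = 2.6 × 6 = 15.6 (a tray of 6 plates = 6 plates).
P(N ≤ 12) = Σ_{j=0}^{12} e^(−μ) μ^j/j! ≈ 0.2209.

0.2209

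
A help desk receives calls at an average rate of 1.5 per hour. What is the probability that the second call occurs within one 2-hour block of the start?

Over the interval, μ = 1.5 × 2 = 3 (a 2-hour block = 2 hours).
The second arrival falls in the interval iff at least 2 events occur there: P(S_2 ≤ t) = P(N ≥ 2) = 1 − P(N ≤ 1) ≈ 0.8009.

0.8009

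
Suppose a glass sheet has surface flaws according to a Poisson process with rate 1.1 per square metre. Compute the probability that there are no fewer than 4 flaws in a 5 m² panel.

0.7983

Over the interval, μ = 1.1 × 5 = 5.5 (a 5 m² panel = 5 square metres).
P(N ≥ 4) = 1 − P(N ≤ 3) = 1 − Σ_{j=0}^{3} e^(−μ) μ^j/j! ≈ 0.7983.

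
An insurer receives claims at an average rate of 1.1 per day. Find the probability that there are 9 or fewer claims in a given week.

0.7531

Over the interval, μ = 1.1 × 7 = 7.7 (a week = 7 days).
P(N ≤ 9) = Σ_{j=0}^{9} e^(−μ) μ^j/j! ≈ 0.7531.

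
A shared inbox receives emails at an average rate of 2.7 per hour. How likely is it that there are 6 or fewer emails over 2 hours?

Over the interval, μ = 2.7 × 2 = 5.4 (2 hours).
P(N ≤ 6) = Σ_{j=0}^{6} e^(−μ) μ^j/j! ≈ 0.7017.

0.7017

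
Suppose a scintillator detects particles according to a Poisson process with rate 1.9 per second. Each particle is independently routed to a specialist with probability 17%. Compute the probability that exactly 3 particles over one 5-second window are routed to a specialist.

0.1396

Thinning: the particles that are routed to a specialist themselves form a Poisson process with rate 0.17 × 1.9 = 0.323 per second.
Over the interval, μ = 0.323 × 5 = 1.615 (a 5-second window = 5 seconds).
P(N = 3) = e^(−1.615) · 1.615^3/3! ≈ 0.1396.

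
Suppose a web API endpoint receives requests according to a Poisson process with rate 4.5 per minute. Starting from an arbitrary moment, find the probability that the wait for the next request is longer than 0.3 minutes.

0.2592

The wait for the next event is exponential with rate λ = 4.5 per minute.
P(T > 0.3) = e^(−λt) = e^(−4.5 × 0.3) = e^(−1.35) ≈ 0.2592.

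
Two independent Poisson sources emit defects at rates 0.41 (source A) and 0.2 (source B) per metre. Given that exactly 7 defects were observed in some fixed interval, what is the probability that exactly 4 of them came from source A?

Given the total, each event is independently from source A with probability p = λ_A/(λ_A+λ_B) = 0.41/0.61 ≈ 0.6721.
So K ~ Binomial(7, 0.41/0.61): P(K = 4) = C(7,4) · (0.41/0.61)^4 · (0.2/0.61)^3 ≈ 0.2518.

0.2518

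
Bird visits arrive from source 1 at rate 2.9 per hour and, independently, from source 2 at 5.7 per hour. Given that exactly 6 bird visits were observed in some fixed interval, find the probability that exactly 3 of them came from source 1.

Given the total, each event is independently from source 1 with probability p = λ_1/(λ_1+λ_2) = 2.9/8.6 ≈ 0.3372.
So K ~ Binomial(6, 2.9/8.6): P(K = 3) = C(6,3) · (2.9/8.6)^3 · (5.7/8.6)^3 ≈ 0.2233.

0.2233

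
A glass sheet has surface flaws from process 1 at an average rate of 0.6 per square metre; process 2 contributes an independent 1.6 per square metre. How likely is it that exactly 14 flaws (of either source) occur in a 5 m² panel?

0.0728

Independent Poisson processes superpose: combined rate λ = 0.6 + 1.6 = 2.2 per square metre.
Over the interval, μ = 2.2 × 5 = 11 (a 5 m² panel = 5 square metres).
P(N = 14) = e^(−11) · 11^14/14! ≈ 0.0728.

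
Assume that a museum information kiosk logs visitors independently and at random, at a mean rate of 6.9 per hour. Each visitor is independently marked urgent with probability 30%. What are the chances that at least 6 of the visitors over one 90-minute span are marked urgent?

0.0949

Thinning: the visitors that are marked urgent themselves form a Poisson process with rate 0.3 × 6.9 = 2.07 per hour.
Over the interval, μ = 2.07 × 1.5 = 3.105 (a 90-minute span = 1.5 hours).
P(N ≥ 6) = 1 − P(N ≤ 5) ≈ 0.0949.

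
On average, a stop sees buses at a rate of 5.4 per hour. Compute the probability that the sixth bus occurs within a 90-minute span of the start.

Over the interval, μ = 5.4 × 1.5 = 8.1 (a 90-minute span = 1.5 hours).
The sixth arrival falls in the interval iff at least 6 events occur there: P(S_6 ≤ t) = P(N ≥ 6) = 1 − P(N ≤ 5) ≈ 0.8178.

0.8178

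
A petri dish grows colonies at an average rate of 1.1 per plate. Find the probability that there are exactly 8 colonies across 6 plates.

0.1215

Over the interval, μ = 1.1 × 6 = 6.6 (6 plates).
P(N = 8) = e^(−μ) μ^8/8! = e^(−6.6) · 6.6^8/40320 ≈ 0.1215.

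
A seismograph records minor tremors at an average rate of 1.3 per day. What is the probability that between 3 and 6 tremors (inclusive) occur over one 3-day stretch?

0.6464

Over the interval, μ = 1.3 × 3 = 3.9 (a 3-day stretch = 3 days).
P(3 ≤ N ≤ 6) = Σ_{j=3}^{6} e^(−3.9) · 3.9^j/j! ≈ 0.6464.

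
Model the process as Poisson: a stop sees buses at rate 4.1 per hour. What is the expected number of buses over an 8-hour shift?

32.8

E[N] = λt = 4.1 × 8 = 32.8 (an 8-hour shift = 8 hours).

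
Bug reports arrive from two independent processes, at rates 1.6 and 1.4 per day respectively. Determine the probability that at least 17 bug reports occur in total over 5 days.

0.3359

Independent Poisson processes superpose: combined rate λ = 1.6 + 1.4 = 3 per day.
Over the interval, μ = 3 × 5 = 15 (5 days).
P(N ≥ 17) = 1 − P(N ≤ 16) ≈ 0.3359.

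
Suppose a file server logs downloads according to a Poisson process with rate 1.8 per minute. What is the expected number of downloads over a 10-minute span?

E[N] = λt = 1.8 × 10 = 18 (a 10-minute span = 10 minutes).

18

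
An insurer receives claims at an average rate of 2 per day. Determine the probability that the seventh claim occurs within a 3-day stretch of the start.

0.3937

Over the interval, μ = 2 × 3 = 6 (a 3-day stretch = 3 days).
The seventh arrival falls in the interval iff at least 7 events occur there: P(S_7 ≤ t) = P(N ≥ 7) = 1 − P(N ≤ 6) ≈ 0.3937.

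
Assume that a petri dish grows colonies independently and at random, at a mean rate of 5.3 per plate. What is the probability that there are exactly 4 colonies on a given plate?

0.1641

With mean μ = 5.3 per plate,
P(N = 4) = e^(−μ) μ^4/4! = e^(−5.3) · 5.3^4/24 ≈ 0.1641.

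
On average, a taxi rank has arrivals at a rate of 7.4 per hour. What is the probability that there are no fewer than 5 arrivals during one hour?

With mean μ = 7.4 per hour,
P(N ≥ 5) = 1 − P(N ≤ 4) = 1 − Σ_{j=0}^{4} e^(−μ) μ^j/j! ≈ 0.8605.

0.8605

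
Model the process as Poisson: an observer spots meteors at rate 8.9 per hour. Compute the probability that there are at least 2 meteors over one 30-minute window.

0.9364

Over the interval, μ = 8.9 × 0.5 = 4.45 (a 30-minute window = 0.5 hours).
P(N ≥ 2) = 1 − P(N ≤ 1) = 1 − Σ_{j=0}^{1} e^(−μ) μ^j/j! ≈ 0.9364.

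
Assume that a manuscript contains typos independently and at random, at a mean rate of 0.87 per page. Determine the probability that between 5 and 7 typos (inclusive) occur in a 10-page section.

Over the interval, μ = 0.87 × 10 = 8.7 (a 10-page section = 10 pages).
P(5 ≤ N ≤ 7) = Σ_{j=5}^{7} e^(−8.7) · 8.7^j/j! ≈ 0.2942.

0.2942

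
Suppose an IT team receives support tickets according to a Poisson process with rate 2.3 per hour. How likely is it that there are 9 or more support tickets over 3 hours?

0.2580

Over the interval, μ = 2.3 × 3 = 6.9 (3 hours).
P(N ≥ 9) = 1 − P(N ≤ 8) = 1 − Σ_{j=0}^{8} e^(−μ) μ^j/j! ≈ 0.2580.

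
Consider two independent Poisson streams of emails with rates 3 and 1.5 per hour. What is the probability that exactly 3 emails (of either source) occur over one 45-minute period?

0.2192

Independent Poisson processes superpose: combined rate λ = 3 + 1.5 = 4.5 per hour.
Over the interval, μ = 4.5 × 0.75 = 3.375 (a 45-minute period = 0.75 hours).
P(N = 3) = e^(−3.375) · 3.375^3/3! ≈ 0.2192.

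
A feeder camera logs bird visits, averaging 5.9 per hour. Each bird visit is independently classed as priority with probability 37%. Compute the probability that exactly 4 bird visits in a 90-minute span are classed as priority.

Thinning: the bird visits that are classed as priority themselves form a Poisson process with rate 0.37 × 5.9 = 2.183 per hour.
Over the interval, μ = 2.183 × 1.5 = 3.2745 (a 90-minute span = 1.5 hours).
P(N = 4) = e^(−3.2745) · 3.2745^4/4! ≈ 0.1812.

0.1812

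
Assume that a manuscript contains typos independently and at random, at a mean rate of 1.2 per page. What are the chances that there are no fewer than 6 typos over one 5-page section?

0.5543

Over the interval, μ = 1.2 × 5 = 6 (a 5-page section = 5 pages).
P(N ≥ 6) = 1 − P(N ≤ 5) = 1 − Σ_{j=0}^{5} e^(−μ) μ^j/j! ≈ 0.5543.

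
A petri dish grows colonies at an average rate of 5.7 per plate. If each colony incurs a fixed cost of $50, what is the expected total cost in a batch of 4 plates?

$1140

E[N] = 5.7 × 4 = 22.8 (a batch of 4 plates = 4 plates); E[cost] = 22.8 × $50 = $1140.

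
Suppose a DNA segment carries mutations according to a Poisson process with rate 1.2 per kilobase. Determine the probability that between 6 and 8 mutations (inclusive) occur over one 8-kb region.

Over the interval, μ = 1.2 × 8 = 9.6 (an 8-kb region = 8 kilobases).
P(6 ≤ N ≤ 8) = Σ_{j=6}^{8} e^(−9.6) · 9.6^j/j! ≈ 0.2958.

0.2958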